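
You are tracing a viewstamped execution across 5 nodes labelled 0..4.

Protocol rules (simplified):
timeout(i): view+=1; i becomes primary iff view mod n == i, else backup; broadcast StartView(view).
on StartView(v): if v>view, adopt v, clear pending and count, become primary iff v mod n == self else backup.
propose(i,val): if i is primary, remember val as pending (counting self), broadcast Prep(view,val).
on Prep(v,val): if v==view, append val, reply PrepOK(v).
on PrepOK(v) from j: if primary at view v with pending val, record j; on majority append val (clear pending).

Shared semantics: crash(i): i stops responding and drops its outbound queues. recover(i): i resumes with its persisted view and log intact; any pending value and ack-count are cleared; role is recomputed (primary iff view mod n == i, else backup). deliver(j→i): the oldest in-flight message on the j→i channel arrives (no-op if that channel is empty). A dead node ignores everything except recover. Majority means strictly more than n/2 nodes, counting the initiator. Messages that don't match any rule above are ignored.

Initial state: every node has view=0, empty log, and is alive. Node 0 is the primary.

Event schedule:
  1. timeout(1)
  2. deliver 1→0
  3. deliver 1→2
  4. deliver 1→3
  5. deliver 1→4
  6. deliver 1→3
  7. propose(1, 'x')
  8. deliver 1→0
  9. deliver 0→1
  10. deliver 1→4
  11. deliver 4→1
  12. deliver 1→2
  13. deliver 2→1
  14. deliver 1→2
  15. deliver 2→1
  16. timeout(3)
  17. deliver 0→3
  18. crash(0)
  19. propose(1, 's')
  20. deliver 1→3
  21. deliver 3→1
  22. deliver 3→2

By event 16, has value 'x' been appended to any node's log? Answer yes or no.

step 1 timeout(1): 1={prim,v=1,log=-}
step 2 deliver 1→0: 0={back,v=1,log=-}
step 3 deliver 1→2: 2={back,v=1,log=-}
step 4 deliver 1→3: 3={back,v=1,log=-}
step 5 deliver 1→4: 4={back,v=1,log=-}
step 6 deliver 1→3: —
step 7 propose(1,'x'): —
step 8 deliver 1→0: 0={back,v=1,log=x}
step 9 deliver 0→1: —
step 10 deliver 1→4: 4={back,v=1,log=x}
step 11 deliver 4→1: 1={prim,v=1,log=x}
step 12 deliver 1→2: 2={back,v=1,log=x}
step 13 deliver 2→1: —
step 14 deliver 1→2: —
step 15 deliver 2→1: —
step 16 timeout(3): 3={back,v=2,log=-}

yes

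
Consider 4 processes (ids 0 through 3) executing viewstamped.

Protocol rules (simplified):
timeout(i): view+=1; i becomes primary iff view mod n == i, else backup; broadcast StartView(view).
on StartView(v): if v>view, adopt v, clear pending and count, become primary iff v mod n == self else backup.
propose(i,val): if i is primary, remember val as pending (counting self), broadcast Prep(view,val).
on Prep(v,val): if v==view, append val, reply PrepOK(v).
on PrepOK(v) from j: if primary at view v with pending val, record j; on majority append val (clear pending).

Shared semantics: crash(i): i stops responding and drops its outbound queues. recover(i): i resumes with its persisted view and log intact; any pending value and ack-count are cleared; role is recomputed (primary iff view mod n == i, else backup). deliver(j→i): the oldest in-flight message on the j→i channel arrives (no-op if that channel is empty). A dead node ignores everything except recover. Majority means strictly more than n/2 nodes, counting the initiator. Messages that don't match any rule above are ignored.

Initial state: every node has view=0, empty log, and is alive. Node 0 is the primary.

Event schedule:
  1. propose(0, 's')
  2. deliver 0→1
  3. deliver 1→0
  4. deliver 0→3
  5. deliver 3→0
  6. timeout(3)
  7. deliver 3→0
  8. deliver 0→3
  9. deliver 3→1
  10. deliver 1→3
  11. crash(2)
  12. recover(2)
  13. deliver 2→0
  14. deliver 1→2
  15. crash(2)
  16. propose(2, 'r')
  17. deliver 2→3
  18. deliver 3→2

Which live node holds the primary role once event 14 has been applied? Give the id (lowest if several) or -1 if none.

1

e1 propose(0,'s'): ·
e2 deliver 0→1: 1[back,v=0,s]
e3 deliver 1→0: ·
e4 deliver 0→3: 3[back,v=0,s]
e5 deliver 3→0: 0[prim,v=0,s]
e6 timeout(3): 3[back,v=1,s]
e7 deliver 3→0: 0[back,v=1,s]
e8 deliver 0→3: ·
e9 deliver 3→1: 1[prim,v=1,s]
e10 deliver 1→3: ·
e11 crash(2): 2[✗back,v=0,-]
e12 recover(2): 2[back,v=0,-]
e13 deliver 2→0: ·
e14 deliver 1→2: ·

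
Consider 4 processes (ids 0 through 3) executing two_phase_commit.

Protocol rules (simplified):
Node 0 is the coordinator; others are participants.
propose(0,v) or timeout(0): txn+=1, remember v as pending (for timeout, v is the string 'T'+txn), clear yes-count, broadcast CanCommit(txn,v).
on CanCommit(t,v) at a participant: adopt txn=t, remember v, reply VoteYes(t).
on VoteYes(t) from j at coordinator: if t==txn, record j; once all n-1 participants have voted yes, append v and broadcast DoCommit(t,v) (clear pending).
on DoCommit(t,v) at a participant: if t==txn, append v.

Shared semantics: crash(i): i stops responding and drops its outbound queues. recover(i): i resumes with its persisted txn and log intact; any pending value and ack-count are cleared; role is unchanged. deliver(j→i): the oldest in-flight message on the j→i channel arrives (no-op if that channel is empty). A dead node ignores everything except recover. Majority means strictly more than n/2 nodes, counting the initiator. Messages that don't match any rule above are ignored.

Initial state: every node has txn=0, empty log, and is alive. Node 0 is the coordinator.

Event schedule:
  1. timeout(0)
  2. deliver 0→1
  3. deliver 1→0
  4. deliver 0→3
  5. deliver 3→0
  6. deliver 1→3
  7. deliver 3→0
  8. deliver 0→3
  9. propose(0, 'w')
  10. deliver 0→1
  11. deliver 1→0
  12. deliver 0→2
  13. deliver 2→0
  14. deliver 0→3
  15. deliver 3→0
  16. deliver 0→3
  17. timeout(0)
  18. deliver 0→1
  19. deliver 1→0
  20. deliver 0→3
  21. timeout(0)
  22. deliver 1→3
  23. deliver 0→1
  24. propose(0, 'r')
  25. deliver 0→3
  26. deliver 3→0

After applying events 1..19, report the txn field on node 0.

after 1 — timeout(0): n0:coor/t1/[-]
after 2 — deliver 0→1: n1:part/t1/[-]
after 3 — deliver 1→0: ·
after 4 — deliver 0→3: n3:part/t1/[-]
after 5 — deliver 3→0: ·
after 6 — deliver 1→3: ·
after 7 — deliver 3→0: ·
after 8 — deliver 0→3: ·
after 9 — propose(0,'w'): n0:coor/t2/[-]
after 10 — deliver 0→1: n1:part/t2/[-]
after 11 — deliver 1→0: ·
after 12 — deliver 0→2: n2:part/t1/[-]
after 13 — deliver 2→0: ·
after 14 — deliver 0→3: n3:part/t2/[-]
after 15 — deliver 3→0: ·
after 16 — deliver 0→3: ·
after 17 — timeout(0): n0:coor/t3/[-]
after 18 — deliver 0→1: n1:part/t3/[-]
after 19 — deliver 1→0: ·

3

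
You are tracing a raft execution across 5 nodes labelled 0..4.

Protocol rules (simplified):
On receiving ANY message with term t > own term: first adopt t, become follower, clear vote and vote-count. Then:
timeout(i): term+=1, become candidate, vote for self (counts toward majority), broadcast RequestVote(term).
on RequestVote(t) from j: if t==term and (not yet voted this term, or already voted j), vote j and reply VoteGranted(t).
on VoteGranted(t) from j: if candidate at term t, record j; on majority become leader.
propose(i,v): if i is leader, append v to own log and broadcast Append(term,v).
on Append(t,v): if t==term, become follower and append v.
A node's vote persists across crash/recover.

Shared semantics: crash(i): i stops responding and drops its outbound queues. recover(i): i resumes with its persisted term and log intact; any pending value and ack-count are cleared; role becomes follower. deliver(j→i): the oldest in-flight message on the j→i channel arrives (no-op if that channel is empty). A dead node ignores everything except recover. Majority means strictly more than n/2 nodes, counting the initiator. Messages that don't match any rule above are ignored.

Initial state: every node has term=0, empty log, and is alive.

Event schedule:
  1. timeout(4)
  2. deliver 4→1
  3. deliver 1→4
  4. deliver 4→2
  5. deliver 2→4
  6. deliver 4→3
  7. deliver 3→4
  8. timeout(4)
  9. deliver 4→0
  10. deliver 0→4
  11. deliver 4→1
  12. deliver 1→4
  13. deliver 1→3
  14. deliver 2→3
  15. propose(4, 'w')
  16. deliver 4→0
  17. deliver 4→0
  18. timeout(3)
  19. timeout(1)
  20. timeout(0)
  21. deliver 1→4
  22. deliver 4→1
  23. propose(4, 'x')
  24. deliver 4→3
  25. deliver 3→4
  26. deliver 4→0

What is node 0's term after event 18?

1. timeout(4):  <4:cand t1 ->
2. deliver 4→1:  <1:foll t1 ->
3. deliver 1→4:  nop
4. deliver 4→2:  <2:foll t1 ->
5. deliver 2→4:  <4:lead t1 ->
6. deliver 4→3:  <3:foll t1 ->
7. deliver 3→4:  nop
8. timeout(4):  <4:cand t2 ->
9. deliver 4→0:  <0:foll t1 ->
10. deliver 0→4:  nop
11. deliver 4→1:  <1:foll t2 ->
12. deliver 1→4:  nop
13. deliver 1→3:  nop
14. deliver 2→3:  nop
15. propose(4,'w'):  nop
16. deliver 4→0:  <0:foll t2 ->
17. deliver 4→0:  nop
18. timeout(3):  <3:cand t2 ->

2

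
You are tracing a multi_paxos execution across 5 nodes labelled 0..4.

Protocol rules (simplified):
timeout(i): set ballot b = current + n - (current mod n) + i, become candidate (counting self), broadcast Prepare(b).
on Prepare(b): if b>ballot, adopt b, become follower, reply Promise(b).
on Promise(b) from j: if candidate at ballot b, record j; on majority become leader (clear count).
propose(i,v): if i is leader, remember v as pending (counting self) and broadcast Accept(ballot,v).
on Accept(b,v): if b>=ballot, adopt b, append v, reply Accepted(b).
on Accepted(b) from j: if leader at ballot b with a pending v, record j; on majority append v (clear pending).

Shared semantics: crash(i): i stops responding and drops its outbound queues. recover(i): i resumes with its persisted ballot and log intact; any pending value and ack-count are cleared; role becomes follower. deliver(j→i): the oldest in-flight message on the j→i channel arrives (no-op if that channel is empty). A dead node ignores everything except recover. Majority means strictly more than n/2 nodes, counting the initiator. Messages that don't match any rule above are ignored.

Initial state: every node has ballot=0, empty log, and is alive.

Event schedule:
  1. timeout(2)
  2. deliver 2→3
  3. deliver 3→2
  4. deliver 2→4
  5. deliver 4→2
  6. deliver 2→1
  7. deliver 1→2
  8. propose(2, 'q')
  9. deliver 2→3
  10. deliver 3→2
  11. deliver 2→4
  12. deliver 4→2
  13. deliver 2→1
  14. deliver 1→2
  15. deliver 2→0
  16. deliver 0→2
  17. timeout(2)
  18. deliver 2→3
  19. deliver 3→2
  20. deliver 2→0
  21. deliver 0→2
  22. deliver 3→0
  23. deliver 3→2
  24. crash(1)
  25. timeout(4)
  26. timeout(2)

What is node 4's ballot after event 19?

after 1 — timeout(2): n2:cand/b7/[-]
after 2 — deliver 2→3: n3:foll/b7/[-]
after 3 — deliver 3→2: ·
after 4 — deliver 2→4: n4:foll/b7/[-]
after 5 — deliver 4→2: n2:lead/b7/[-]
after 6 — deliver 2→1: n1:foll/b7/[-]
after 7 — deliver 1→2: ·
after 8 — propose(2,'q'): ·
after 9 — deliver 2→3: n3:foll/b7/[q]
after 10 — deliver 3→2: ·
after 11 — deliver 2→4: n4:foll/b7/[q]
after 12 — deliver 4→2: n2:lead/b7/[q]
after 13 — deliver 2→1: n1:foll/b7/[q]
after 14 — deliver 1→2: ·
after 15 — deliver 2→0: n0:foll/b7/[-]
after 16 — deliver 0→2: ·
after 17 — timeout(2): n2:cand/b12/[q]
after 18 — deliver 2→3: n3:foll/b12/[q]
after 19 — deliver 3→2: ·

7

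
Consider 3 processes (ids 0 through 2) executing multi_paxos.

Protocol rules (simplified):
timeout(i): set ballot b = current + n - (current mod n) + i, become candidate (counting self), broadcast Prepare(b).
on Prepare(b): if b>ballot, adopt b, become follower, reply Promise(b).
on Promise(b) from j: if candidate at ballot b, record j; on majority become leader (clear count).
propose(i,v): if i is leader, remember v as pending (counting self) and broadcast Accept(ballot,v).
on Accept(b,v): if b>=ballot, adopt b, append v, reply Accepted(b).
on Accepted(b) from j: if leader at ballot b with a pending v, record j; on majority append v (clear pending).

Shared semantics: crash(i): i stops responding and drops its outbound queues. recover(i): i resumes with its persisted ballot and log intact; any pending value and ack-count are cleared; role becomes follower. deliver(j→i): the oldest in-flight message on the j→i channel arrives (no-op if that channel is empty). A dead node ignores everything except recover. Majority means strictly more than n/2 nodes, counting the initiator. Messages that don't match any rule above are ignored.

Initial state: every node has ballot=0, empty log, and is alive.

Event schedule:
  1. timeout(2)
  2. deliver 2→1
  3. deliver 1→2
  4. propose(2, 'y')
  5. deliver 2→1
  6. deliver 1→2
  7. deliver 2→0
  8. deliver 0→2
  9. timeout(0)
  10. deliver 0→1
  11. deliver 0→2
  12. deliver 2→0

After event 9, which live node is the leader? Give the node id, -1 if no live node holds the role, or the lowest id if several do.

[1] timeout(2) → N2(cand b5 [-])
[2] deliver 2→1 → N1(foll b5 [-])
[3] deliver 1→2 → N2(lead b5 [-])
[4] propose(2,'y') → ∅
[5] deliver 2→1 → N1(foll b5 [y])
[6] deliver 1→2 → N2(lead b5 [y])
[7] deliver 2→0 → N0(foll b5 [-])
[8] deliver 0→2 → ∅
[9] timeout(0) → N0(cand b6 [-])

2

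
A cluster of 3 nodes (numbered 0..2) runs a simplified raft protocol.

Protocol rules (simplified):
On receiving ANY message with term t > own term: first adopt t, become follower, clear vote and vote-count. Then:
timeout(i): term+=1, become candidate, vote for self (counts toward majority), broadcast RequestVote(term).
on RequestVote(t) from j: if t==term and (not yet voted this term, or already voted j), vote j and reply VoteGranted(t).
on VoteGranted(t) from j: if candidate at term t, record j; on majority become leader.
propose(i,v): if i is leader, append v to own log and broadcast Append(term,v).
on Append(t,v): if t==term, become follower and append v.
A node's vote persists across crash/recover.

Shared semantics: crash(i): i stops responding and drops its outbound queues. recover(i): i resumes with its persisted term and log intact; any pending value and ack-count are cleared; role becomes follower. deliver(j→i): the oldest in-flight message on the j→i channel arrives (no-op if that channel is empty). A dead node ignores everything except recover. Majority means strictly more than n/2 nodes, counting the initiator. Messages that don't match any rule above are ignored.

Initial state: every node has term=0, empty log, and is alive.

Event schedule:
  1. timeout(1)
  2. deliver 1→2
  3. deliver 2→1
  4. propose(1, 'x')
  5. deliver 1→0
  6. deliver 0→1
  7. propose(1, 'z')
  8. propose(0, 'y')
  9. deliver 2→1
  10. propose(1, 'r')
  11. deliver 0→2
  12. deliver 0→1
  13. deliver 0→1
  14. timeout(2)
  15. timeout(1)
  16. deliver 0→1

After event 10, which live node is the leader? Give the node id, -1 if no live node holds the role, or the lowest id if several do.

step 1 timeout(1): 1={cand,t=1,log=-}
step 2 deliver 1→2: 2={foll,t=1,log=-}
step 3 deliver 2→1: 1={lead,t=1,log=-}
step 4 propose(1,'x'): 1={lead,t=1,log=x}
step 5 deliver 1→0: 0={foll,t=1,log=-}
step 6 deliver 0→1: —
step 7 propose(1,'z'): 1={lead,t=1,log=x,z}
step 8 propose(0,'y'): —
step 9 deliver 2→1: —
step 10 propose(1,'r'): 1={lead,t=1,log=x,z,r}

1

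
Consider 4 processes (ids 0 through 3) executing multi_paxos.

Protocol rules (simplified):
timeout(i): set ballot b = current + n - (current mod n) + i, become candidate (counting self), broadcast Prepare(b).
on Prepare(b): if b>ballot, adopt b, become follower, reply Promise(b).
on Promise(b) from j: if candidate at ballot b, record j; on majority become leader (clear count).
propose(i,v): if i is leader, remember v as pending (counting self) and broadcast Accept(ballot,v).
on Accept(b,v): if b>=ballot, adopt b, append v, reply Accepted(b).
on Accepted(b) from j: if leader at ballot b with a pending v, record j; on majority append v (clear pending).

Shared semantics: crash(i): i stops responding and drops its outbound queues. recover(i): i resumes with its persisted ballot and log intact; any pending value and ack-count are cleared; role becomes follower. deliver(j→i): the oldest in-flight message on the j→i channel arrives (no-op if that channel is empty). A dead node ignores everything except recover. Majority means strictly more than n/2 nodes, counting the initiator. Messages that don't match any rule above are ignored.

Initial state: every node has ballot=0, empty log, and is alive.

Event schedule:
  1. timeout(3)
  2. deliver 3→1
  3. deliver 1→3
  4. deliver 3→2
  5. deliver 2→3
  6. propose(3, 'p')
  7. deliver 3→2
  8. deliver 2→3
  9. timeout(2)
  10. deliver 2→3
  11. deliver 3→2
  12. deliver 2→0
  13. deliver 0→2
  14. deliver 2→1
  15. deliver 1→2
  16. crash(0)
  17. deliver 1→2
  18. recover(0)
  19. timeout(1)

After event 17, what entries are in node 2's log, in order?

p

step 1 timeout(3): 3={cand,b=7,log=-}
step 2 deliver 3→1: 1={foll,b=7,log=-}
step 3 deliver 1→3: —
step 4 deliver 3→2: 2={foll,b=7,log=-}
step 5 deliver 2→3: 3={lead,b=7,log=-}
step 6 propose(3,'p'): —
step 7 deliver 3→2: 2={foll,b=7,log=p}
step 8 deliver 2→3: —
step 9 timeout(2): 2={cand,b=10,log=p}
step 10 deliver 2→3: 3={foll,b=10,log=-}
step 11 deliver 3→2: —
step 12 deliver 2→0: 0={foll,b=10,log=-}
step 13 deliver 0→2: 2={lead,b=10,log=p}
step 14 deliver 2→1: 1={foll,b=10,log=-}
step 15 deliver 1→2: —
step 16 crash(0): 0={✗foll,b=10,log=-}
step 17 deliver 1→2: —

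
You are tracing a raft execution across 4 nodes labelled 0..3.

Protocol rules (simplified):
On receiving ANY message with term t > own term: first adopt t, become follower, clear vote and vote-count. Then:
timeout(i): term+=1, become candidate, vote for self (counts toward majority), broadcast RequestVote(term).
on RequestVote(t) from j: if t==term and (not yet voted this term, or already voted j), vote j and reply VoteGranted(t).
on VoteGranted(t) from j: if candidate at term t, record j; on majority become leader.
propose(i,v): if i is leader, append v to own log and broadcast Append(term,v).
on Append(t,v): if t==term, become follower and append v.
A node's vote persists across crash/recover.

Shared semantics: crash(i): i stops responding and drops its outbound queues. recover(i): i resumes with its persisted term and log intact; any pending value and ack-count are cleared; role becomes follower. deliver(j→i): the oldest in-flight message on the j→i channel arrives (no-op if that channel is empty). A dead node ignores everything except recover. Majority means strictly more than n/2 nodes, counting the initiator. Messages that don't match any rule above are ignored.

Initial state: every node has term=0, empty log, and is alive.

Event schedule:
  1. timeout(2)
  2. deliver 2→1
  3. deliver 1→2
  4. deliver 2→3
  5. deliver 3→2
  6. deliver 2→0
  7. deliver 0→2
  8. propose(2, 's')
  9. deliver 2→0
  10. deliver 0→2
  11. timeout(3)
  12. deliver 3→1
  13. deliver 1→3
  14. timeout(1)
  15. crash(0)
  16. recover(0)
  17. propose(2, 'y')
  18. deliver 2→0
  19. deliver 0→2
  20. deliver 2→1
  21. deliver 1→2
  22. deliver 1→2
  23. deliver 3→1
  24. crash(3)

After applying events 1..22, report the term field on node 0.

step 1 timeout(2): 2={cand,t=1,log=-}
step 2 deliver 2→1: 1={foll,t=1,log=-}
step 3 deliver 1→2: —
step 4 deliver 2→3: 3={foll,t=1,log=-}
step 5 deliver 3→2: 2={lead,t=1,log=-}
step 6 deliver 2→0: 0={foll,t=1,log=-}
step 7 deliver 0→2: —
step 8 propose(2,'s'): 2={lead,t=1,log=s}
step 9 deliver 2→0: 0={foll,t=1,log=s}
step 10 deliver 0→2: —
step 11 timeout(3): 3={cand,t=2,log=-}
step 12 deliver 3→1: 1={foll,t=2,log=-}
step 13 deliver 1→3: —
step 14 timeout(1): 1={cand,t=3,log=-}
step 15 crash(0): 0={✗foll,t=1,log=s}
step 16 recover(0): 0={foll,t=1,log=s}
step 17 propose(2,'y'): 2={lead,t=1,log=s,y}
step 18 deliver 2→0: 0={foll,t=1,log=s,y}
step 19 deliver 0→2: —
step 20 deliver 2→1: —
step 21 deliver 1→2: 2={foll,t=3,log=s,y}
step 22 deliver 1→2: —

1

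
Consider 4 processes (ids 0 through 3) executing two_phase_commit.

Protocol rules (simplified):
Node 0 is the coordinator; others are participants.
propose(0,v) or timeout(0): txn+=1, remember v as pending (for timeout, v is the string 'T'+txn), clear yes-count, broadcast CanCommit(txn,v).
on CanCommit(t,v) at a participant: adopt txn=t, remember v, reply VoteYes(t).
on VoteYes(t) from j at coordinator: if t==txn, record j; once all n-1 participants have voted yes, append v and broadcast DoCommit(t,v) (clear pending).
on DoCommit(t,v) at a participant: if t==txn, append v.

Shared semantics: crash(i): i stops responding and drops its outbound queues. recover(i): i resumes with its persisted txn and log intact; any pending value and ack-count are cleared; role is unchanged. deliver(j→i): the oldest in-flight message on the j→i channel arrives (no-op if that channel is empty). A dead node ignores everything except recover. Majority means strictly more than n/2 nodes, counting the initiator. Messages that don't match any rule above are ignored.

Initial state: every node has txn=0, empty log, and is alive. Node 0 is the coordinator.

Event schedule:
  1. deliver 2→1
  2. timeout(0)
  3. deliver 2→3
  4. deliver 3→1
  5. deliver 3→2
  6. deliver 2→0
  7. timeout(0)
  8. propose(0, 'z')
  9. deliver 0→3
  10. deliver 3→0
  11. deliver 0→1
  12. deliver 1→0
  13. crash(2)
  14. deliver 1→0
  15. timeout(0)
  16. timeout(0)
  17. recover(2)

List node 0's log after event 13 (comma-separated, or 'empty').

empty

e1 deliver 2→1: ·
e2 timeout(0): 0[coor,t=1,-]
e3 deliver 2→3: ·
e4 deliver 3→1: ·
e5 deliver 3→2: ·
e6 deliver 2→0: ·
e7 timeout(0): 0[coor,t=2,-]
e8 propose(0,'z'): 0[coor,t=3,-]
e9 deliver 0→3: 3[part,t=1,-]
e10 deliver 3→0: ·
e11 deliver 0→1: 1[part,t=1,-]
e12 deliver 1→0: ·
e13 crash(2): 2[✗part,t=0,-]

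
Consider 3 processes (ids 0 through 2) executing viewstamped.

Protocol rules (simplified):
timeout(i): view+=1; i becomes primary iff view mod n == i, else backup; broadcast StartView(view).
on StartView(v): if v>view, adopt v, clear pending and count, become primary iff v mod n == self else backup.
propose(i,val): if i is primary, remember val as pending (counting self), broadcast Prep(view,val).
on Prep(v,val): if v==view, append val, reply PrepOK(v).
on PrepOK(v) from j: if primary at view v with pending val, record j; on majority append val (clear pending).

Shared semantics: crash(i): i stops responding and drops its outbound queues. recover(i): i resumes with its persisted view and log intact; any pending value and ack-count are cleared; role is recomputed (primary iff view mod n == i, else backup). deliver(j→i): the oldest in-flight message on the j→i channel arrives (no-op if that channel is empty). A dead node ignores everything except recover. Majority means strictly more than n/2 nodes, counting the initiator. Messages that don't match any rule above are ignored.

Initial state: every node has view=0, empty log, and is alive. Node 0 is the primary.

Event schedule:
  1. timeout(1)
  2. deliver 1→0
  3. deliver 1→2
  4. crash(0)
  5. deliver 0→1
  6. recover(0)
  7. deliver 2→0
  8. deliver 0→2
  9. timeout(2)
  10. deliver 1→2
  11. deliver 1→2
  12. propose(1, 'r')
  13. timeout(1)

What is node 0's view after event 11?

e1 timeout(1): 1[prim,v=1,-]
e2 deliver 1→0: 0[back,v=1,-]
e3 deliver 1→2: 2[back,v=1,-]
e4 crash(0): 0[✗back,v=1,-]
e5 deliver 0→1: ·
e6 recover(0): 0[back,v=1,-]
e7 deliver 2→0: ·
e8 deliver 0→2: ·
e9 timeout(2): 2[prim,v=2,-]
e10 deliver 1→2: ·
e11 deliver 1→2: ·

1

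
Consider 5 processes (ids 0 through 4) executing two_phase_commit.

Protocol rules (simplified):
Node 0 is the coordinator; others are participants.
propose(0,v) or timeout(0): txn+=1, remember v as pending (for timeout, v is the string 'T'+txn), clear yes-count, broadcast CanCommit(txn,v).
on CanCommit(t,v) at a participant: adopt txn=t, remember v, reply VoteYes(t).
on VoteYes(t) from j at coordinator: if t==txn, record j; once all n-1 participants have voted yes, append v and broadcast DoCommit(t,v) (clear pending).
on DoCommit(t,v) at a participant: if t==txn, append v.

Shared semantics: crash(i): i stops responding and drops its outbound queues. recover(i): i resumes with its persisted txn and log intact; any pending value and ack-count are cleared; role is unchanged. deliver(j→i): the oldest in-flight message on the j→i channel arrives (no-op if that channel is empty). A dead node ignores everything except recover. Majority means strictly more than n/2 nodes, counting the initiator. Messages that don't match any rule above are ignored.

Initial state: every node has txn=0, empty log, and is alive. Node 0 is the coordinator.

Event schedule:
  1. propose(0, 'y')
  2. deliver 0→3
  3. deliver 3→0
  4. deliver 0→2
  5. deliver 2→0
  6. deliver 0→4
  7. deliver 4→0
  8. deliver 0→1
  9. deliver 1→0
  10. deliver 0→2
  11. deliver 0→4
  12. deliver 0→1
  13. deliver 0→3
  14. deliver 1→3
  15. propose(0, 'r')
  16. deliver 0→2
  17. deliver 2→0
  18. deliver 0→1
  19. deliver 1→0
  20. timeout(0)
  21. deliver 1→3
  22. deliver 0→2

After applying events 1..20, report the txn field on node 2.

[1] propose(0,'y') → N0(coor t1 [-])
[2] deliver 0→3 → N3(part t1 [-])
[3] deliver 3→0 → ∅
[4] deliver 0→2 → N2(part t1 [-])
[5] deliver 2→0 → ∅
[6] deliver 0→4 → N4(part t1 [-])
[7] deliver 4→0 → ∅
[8] deliver 0→1 → N1(part t1 [-])
[9] deliver 1→0 → N0(coor t1 [y])
[10] deliver 0→2 → N2(part t1 [y])
[11] deliver 0→4 → N4(part t1 [y])
[12] deliver 0→1 → N1(part t1 [y])
[13] deliver 0→3 → N3(part t1 [y])
[14] deliver 1→3 → ∅
[15] propose(0,'r') → N0(coor t2 [y])
[16] deliver 0→2 → N2(part t2 [y])
[17] deliver 2→0 → ∅
[18] deliver 0→1 → N1(part t2 [y])
[19] deliver 1→0 → ∅
[20] timeout(0) → N0(coor t3 [y])

2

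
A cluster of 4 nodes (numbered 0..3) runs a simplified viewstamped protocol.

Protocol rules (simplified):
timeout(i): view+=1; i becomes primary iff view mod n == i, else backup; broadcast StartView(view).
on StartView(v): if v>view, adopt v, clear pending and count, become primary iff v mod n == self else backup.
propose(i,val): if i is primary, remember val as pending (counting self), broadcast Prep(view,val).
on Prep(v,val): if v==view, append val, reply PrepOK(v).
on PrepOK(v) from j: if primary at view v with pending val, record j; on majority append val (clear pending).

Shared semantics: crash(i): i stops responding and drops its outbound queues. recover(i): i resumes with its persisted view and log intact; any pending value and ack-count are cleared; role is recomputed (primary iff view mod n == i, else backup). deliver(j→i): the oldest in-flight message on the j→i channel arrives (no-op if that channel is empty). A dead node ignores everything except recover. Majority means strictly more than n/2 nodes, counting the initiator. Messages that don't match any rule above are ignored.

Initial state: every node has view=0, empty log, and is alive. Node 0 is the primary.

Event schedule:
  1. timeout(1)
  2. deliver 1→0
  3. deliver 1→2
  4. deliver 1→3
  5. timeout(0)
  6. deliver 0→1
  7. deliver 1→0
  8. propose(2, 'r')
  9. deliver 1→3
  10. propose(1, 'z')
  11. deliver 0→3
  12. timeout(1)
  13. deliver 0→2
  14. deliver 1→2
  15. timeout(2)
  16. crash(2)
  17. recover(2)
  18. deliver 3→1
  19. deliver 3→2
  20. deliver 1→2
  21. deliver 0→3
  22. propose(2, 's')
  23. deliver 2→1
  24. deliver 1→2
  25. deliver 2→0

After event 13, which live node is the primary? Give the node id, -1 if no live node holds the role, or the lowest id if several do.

[1] timeout(1) → N1(prim v1 [-])
[2] deliver 1→0 → N0(back v1 [-])
[3] deliver 1→2 → N2(back v1 [-])
[4] deliver 1→3 → N3(back v1 [-])
[5] timeout(0) → N0(back v2 [-])
[6] deliver 0→1 → N1(back v2 [-])
[7] deliver 1→0 → ∅
[8] propose(2,'r') → ∅
[9] deliver 1→3 → ∅
[10] propose(1,'z') → ∅
[11] deliver 0→3 → N3(back v2 [-])
[12] timeout(1) → N1(back v3 [-])
[13] deliver 0→2 → N2(prim v2 [-])

2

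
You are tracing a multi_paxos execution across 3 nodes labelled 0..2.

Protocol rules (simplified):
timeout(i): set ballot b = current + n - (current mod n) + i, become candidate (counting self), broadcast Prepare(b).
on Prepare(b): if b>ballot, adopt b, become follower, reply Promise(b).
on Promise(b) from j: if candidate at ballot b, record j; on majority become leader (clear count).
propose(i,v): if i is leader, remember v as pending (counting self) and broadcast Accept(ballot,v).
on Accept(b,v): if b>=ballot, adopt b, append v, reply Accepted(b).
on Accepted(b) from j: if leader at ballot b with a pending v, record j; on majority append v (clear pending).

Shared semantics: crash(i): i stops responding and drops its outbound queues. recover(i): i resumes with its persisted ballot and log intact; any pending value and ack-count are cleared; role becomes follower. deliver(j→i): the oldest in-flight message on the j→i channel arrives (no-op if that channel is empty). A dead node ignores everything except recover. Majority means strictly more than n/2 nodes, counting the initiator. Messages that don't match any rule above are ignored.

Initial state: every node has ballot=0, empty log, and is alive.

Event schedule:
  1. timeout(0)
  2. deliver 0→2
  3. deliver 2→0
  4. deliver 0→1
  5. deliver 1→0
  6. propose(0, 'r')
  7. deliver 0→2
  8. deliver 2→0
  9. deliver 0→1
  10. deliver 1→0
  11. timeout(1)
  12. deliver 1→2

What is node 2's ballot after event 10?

3

after 1 — timeout(0): n0:cand/b3/[-]
after 2 — deliver 0→2: n2:foll/b3/[-]
after 3 — deliver 2→0: n0:lead/b3/[-]
after 4 — deliver 0→1: n1:foll/b3/[-]
after 5 — deliver 1→0: ·
after 6 — propose(0,'r'): ·
after 7 — deliver 0→2: n2:foll/b3/[r]
after 8 — deliver 2→0: n0:lead/b3/[r]
after 9 — deliver 0→1: n1:foll/b3/[r]
after 10 — deliver 1→0: ·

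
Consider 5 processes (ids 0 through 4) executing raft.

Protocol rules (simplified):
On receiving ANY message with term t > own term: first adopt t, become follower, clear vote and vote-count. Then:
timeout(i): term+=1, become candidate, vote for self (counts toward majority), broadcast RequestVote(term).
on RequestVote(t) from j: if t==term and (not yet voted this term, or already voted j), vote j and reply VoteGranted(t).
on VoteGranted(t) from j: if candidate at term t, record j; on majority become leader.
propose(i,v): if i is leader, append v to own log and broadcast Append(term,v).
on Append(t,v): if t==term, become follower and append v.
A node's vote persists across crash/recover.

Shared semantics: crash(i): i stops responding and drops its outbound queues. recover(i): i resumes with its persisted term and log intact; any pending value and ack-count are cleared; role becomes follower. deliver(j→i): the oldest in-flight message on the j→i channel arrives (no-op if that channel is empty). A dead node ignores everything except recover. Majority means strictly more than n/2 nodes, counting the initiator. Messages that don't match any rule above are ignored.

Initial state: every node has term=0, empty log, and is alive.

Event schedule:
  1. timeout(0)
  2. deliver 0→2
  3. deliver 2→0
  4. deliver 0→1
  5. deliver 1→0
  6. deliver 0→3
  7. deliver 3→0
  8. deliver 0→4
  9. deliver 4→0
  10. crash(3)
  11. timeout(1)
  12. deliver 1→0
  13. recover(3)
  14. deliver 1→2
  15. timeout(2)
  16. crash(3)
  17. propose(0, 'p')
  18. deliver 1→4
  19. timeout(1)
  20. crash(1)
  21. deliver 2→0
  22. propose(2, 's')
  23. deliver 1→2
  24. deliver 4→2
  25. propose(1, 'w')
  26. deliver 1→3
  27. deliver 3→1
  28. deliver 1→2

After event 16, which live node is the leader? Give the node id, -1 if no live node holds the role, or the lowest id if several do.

[1] timeout(0) → N0(cand t1 [-])
[2] deliver 0→2 → N2(foll t1 [-])
[3] deliver 2→0 → ∅
[4] deliver 0→1 → N1(foll t1 [-])
[5] deliver 1→0 → N0(lead t1 [-])
[6] deliver 0→3 → N3(foll t1 [-])
[7] deliver 3→0 → ∅
[8] deliver 0→4 → N4(foll t1 [-])
[9] deliver 4→0 → ∅
[10] crash(3) → N3(✗foll t1 [-])
[11] timeout(1) → N1(cand t2 [-])
[12] deliver 1→0 → N0(foll t2 [-])
[13] recover(3) → N3(foll t1 [-])
[14] deliver 1→2 → N2(foll t2 [-])
[15] timeout(2) → N2(cand t3 [-])
[16] crash(3) → N3(✗foll t1 [-])

-1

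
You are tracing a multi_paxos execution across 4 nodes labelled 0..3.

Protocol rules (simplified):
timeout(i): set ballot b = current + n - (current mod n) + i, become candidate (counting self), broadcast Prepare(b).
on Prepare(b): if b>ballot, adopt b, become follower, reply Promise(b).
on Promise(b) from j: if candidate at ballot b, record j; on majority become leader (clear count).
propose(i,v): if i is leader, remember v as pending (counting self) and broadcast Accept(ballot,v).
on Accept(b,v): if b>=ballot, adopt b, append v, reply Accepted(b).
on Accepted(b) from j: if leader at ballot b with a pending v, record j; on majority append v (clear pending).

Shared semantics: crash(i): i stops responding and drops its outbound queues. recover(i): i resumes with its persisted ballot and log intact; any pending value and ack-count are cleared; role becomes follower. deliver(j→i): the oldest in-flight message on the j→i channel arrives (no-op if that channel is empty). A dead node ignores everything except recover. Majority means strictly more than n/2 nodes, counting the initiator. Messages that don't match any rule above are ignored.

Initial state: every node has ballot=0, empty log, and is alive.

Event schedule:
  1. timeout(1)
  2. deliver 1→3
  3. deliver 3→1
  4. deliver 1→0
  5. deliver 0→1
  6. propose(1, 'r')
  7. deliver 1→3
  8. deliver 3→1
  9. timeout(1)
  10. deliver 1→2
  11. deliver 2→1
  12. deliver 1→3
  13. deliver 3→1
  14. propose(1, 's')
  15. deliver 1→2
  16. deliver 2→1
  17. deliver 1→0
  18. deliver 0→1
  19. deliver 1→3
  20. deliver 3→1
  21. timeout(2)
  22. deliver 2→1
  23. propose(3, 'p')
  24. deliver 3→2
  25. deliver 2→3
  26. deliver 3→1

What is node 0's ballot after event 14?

5

e1 timeout(1): 1[cand,b=5,-]
e2 deliver 1→3: 3[foll,b=5,-]
e3 deliver 3→1: ·
e4 deliver 1→0: 0[foll,b=5,-]
e5 deliver 0→1: 1[lead,b=5,-]
e6 propose(1,'r'): ·
e7 deliver 1→3: 3[foll,b=5,r]
e8 deliver 3→1: ·
e9 timeout(1): 1[cand,b=9,-]
e10 deliver 1→2: 2[foll,b=5,-]
e11 deliver 2→1: ·
e12 deliver 1→3: 3[foll,b=9,r]
e13 deliver 3→1: ·
e14 propose(1,'s'): ·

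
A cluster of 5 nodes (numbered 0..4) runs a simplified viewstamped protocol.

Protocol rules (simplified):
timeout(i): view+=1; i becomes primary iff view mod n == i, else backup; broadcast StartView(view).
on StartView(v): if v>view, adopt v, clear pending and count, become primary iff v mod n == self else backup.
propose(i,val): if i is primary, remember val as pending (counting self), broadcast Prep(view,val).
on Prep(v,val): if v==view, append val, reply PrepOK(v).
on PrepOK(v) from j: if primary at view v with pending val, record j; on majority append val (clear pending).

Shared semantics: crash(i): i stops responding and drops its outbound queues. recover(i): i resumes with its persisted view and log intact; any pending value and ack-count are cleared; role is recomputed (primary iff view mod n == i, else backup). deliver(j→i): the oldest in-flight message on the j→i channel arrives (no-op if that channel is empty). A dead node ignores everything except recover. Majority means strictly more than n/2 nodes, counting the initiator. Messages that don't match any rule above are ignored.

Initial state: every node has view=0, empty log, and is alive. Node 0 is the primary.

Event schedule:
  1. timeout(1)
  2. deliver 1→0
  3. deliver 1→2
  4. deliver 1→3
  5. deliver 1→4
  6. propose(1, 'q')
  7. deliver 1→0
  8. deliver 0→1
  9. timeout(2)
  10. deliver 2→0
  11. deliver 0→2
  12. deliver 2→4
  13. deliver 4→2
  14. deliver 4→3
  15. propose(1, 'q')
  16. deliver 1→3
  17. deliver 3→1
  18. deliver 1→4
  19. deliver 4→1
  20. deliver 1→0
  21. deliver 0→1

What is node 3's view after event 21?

1. timeout(1):  <1:prim v1 ->
2. deliver 1→0:  <0:back v1 ->
3. deliver 1→2:  <2:back v1 ->
4. deliver 1→3:  <3:back v1 ->
5. deliver 1→4:  <4:back v1 ->
6. propose(1,'q'):  nop
7. deliver 1→0:  <0:back v1 q>
8. deliver 0→1:  nop
9. timeout(2):  <2:prim v2 ->
10. deliver 2→0:  <0:back v2 q>
11. deliver 0→2:  nop
12. deliver 2→4:  <4:back v2 ->
13. deliver 4→2:  nop
14. deliver 4→3:  nop
15. propose(1,'q'):  nop
16. deliver 1→3:  <3:back v1 q>
17. deliver 3→1:  nop
18. deliver 1→4:  nop
19. deliver 4→1:  nop
20. deliver 1→0:  nop
21. deliver 0→1:  nop

1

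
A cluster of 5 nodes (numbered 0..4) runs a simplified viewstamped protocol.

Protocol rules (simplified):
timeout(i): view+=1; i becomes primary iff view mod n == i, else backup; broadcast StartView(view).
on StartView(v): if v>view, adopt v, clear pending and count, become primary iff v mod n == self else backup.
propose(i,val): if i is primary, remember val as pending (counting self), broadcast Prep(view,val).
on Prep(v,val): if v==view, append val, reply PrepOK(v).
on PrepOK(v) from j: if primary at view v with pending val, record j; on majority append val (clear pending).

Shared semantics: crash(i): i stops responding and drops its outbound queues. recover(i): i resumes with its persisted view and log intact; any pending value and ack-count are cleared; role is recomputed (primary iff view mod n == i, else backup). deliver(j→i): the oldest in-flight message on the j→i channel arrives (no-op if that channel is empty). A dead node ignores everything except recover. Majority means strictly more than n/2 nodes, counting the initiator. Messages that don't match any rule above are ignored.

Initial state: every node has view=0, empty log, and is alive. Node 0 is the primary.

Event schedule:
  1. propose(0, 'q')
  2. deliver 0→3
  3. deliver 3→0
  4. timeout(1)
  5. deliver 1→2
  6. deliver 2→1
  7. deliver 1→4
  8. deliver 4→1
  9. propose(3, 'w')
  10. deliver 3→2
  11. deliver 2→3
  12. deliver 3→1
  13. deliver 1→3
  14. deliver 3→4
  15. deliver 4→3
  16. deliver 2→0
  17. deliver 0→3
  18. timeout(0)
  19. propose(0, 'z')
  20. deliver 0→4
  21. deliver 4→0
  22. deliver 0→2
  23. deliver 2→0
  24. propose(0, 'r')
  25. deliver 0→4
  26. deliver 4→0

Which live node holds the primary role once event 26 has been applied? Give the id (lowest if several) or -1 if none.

1

1. propose(0,'q'):  nop
2. deliver 0→3:  <3:back v0 q>
3. deliver 3→0:  nop
4. timeout(1):  <1:prim v1 ->
5. deliver 1→2:  <2:back v1 ->
6. deliver 2→1:  nop
7. deliver 1→4:  <4:back v1 ->
8. deliver 4→1:  nop
9. propose(3,'w'):  nop
10. deliver 3→2:  nop
11. deliver 2→3:  nop
12. deliver 3→1:  nop
13. deliver 1→3:  <3:back v1 q>
14. deliver 3→4:  nop
15. deliver 4→3:  nop
16. deliver 2→0:  nop
17. deliver 0→3:  nop
18. timeout(0):  <0:back v1 ->
19. propose(0,'z'):  nop
20. deliver 0→4:  nop
21. deliver 4→0:  nop
22. deliver 0→2:  nop
23. deliver 2→0:  nop
24. propose(0,'r'):  nop
25. deliver 0→4:  nop
26. deliver 4→0:  nop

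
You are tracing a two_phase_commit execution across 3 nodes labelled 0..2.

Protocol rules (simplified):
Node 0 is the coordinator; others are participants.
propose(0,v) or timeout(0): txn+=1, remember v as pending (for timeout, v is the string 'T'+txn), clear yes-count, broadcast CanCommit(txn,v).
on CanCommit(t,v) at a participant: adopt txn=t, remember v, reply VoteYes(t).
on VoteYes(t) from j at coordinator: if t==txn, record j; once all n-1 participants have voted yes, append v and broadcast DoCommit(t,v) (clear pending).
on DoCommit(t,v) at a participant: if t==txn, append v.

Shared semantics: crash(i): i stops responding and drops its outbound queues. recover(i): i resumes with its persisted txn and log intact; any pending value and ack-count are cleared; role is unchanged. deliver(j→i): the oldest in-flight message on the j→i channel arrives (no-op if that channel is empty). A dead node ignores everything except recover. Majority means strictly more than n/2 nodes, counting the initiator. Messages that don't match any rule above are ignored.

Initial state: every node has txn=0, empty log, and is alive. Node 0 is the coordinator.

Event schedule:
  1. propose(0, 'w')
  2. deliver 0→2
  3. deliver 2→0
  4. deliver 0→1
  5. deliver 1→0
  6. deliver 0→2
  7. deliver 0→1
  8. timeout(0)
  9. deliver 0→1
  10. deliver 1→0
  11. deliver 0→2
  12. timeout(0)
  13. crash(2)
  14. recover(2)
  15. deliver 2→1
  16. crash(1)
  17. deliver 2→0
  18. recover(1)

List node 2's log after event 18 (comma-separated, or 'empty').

w

e1 propose(0,'w'): 0[coor,t=1,-]
e2 deliver 0→2: 2[part,t=1,-]
e3 deliver 2→0: ·
e4 deliver 0→1: 1[part,t=1,-]
e5 deliver 1→0: 0[coor,t=1,w]
e6 deliver 0→2: 2[part,t=1,w]
e7 deliver 0→1: 1[part,t=1,w]
e8 timeout(0): 0[coor,t=2,w]
e9 deliver 0→1: 1[part,t=2,w]
e10 deliver 1→0: ·
e11 deliver 0→2: 2[part,t=2,w]
e12 timeout(0): 0[coor,t=3,w]
e13 crash(2): 2[✗part,t=2,w]
e14 recover(2): 2[part,t=2,w]
e15 deliver 2→1: ·
e16 crash(1): 1[✗part,t=2,w]
e17 deliver 2→0: ·
e18 recover(1): 1[part,t=2,w]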